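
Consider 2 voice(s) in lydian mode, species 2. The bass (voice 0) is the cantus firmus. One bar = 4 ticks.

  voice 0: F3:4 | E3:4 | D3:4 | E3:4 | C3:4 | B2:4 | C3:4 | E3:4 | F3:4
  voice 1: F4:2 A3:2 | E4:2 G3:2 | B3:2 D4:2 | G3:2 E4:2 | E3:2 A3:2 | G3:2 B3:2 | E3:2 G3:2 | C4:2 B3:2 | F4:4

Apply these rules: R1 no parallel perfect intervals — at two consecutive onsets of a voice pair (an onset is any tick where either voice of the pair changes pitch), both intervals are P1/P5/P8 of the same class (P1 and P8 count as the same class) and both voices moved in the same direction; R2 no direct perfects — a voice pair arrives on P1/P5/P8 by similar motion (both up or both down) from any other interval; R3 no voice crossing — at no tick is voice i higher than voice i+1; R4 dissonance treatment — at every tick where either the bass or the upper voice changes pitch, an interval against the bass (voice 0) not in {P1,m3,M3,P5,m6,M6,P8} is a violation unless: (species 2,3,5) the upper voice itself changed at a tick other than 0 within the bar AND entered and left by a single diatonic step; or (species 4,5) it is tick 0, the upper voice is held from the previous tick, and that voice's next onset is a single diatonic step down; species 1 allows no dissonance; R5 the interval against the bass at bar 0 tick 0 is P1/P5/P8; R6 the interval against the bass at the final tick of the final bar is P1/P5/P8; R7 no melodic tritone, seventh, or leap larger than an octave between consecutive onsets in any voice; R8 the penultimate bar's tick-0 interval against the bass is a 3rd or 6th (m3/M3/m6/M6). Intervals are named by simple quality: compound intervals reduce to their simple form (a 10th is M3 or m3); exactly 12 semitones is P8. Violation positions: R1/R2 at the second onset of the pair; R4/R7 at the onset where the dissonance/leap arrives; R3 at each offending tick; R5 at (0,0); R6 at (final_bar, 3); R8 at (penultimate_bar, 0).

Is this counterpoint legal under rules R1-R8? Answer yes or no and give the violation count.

No (2 violations)

bar 0: v0=F3 v1=F4 (P8)
bar 1: v0=E3 v1=E4 (P8)
bar 2: v0=D3 v1=B3 (M6)
bar 3: v0=E3 v1=G3 (m3)
bar 4: v0=C3 v1=E3 (M3)
bar 5: v0=B2 v1=G3 (m6)
bar 6: v0=C3 v1=E3 (M3)
bar 7: v0=E3 v1=C4 (m6)
bar 8: v0=F3 v1=F4 (P8)
  R2 @ bar8.0: E3/B3 P5 -> F3/F4 P8 similar
  R7 @ bar8.0: B3->F4 leap 6st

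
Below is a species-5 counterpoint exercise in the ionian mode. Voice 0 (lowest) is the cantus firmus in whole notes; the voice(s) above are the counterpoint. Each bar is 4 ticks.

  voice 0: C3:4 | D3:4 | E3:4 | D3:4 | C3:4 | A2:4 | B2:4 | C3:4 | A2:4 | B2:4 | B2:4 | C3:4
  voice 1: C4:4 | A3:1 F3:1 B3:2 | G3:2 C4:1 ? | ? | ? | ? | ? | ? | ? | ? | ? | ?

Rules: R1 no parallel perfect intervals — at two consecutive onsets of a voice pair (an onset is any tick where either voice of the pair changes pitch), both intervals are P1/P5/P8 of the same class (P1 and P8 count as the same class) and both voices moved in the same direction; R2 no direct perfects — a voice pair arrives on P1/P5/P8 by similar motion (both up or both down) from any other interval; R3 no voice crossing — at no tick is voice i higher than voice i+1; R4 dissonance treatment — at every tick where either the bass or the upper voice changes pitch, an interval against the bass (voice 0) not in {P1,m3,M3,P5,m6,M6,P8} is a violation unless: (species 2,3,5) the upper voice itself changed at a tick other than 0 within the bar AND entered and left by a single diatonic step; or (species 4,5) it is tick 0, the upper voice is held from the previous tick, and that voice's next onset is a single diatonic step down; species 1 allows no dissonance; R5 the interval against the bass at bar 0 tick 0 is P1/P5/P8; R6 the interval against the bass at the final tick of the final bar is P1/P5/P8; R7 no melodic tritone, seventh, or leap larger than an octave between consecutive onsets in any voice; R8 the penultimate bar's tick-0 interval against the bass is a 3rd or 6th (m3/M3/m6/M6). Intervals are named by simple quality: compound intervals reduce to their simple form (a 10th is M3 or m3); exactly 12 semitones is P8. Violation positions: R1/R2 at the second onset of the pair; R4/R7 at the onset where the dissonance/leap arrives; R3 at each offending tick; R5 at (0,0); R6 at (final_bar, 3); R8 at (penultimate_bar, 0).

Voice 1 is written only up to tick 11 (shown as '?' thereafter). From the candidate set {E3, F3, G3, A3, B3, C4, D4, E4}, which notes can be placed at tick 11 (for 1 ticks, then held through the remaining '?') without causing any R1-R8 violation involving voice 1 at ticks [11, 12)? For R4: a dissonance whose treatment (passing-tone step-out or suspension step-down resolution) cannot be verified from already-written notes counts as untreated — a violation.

E3: legal
F3: violates R4
G3: legal
A3: violates R4
B3: legal
C4: legal
D4: violates R4
E4: legal

{B3, C4, E3, E4, G3}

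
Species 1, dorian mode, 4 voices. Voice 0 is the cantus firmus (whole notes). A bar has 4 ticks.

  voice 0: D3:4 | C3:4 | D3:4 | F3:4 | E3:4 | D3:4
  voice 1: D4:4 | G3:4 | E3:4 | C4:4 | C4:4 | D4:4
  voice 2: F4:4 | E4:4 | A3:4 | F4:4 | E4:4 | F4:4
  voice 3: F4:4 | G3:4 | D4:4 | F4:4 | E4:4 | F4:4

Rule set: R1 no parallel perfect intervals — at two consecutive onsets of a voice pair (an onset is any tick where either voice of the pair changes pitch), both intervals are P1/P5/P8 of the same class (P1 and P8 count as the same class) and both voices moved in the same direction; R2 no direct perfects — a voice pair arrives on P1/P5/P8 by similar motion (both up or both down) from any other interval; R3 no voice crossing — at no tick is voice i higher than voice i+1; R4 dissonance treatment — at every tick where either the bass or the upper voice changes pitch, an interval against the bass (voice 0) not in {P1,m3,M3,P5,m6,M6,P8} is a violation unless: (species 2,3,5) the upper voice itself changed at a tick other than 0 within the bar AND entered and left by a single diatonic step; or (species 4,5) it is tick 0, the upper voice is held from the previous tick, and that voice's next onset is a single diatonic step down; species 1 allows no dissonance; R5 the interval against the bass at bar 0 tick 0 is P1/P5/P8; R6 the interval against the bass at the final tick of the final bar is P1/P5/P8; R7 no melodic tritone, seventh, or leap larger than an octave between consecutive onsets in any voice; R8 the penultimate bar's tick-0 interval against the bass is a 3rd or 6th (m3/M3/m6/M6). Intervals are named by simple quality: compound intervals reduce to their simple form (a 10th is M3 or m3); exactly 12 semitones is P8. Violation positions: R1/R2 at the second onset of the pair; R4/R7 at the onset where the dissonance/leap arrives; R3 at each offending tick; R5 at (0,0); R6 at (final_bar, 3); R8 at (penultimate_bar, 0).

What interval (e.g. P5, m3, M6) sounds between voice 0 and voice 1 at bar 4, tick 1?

voice 0=E3 voice 1=C4 -> m6

m6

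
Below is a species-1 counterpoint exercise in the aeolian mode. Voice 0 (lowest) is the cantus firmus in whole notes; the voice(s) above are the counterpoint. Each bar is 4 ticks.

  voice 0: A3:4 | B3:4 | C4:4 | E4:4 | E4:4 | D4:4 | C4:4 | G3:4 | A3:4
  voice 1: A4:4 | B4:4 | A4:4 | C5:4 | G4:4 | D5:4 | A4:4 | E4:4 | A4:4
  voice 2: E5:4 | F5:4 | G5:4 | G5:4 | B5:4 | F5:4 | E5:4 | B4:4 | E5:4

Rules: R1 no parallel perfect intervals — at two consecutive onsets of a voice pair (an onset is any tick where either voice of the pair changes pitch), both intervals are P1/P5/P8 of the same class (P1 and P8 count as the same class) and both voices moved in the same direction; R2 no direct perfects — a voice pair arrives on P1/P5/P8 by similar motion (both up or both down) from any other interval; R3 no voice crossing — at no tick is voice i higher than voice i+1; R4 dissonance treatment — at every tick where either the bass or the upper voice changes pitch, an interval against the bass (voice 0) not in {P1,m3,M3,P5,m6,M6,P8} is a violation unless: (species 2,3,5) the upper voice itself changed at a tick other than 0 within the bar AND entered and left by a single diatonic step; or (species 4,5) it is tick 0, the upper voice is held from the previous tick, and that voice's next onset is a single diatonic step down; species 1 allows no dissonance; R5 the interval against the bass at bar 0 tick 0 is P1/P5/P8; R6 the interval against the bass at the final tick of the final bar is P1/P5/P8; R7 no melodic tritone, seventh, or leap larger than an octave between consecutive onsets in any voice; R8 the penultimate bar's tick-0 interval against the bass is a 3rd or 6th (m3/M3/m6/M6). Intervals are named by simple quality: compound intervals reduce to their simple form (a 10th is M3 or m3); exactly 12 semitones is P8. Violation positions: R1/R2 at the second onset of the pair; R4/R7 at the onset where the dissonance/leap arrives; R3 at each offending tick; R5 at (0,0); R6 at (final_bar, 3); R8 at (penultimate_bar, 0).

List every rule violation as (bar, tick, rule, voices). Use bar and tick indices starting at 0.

(1, 0, R1, (0, 1))
(1, 0, R4, (0, 2))
(2, 0, R2, (0, 2))
(5, 0, R7, (2,))
(6, 0, R2, (1, 2))
(7, 0, R1, (1, 2))
(8, 0, R1, (1, 2))
(8, 0, R2, (0, 1))
(8, 0, R2, (0, 2))

bar 0: v0=A3 v1=A4 v2=E5 downbeat P5
bar 1: v0=B3 v1=B4 v2=F5 downbeat TT
bar 2: v0=C4 v1=A4 v2=G5 downbeat P5
bar 3: v0=E4 v1=C5 v2=G5 downbeat m3
bar 4: v0=E4 v1=G4 v2=B5 downbeat P5
bar 5: v0=D4 v1=D5 v2=F5 downbeat m3
bar 6: v0=C4 v1=A4 v2=E5 downbeat M3
bar 7: v0=G3 v1=E4 v2=B4 downbeat M3
bar 8: v0=A3 v1=A4 v2=E5 downbeat P5
  -> R1 @ bar 1 tick 0 v(0, 1): A3/A4 P8 -> B3/B4 P8 similar
  -> R4 @ bar 1 tick 0 v(0, 2): B3/F5 TT untreated
  -> R2 @ bar 2 tick 0 v(0, 2): B3/F5 TT -> C4/G5 P5 similar
  -> R7 @ bar 5 tick 0 v(2,): B5->F5 leap 6st
  -> R2 @ bar 6 tick 0 v(1, 2): D5/F5 m3 -> A4/E5 P5 similar
  -> R1 @ bar 7 tick 0 v(1, 2): A4/E5 P5 -> E4/B4 P5 similar
  -> R1 @ bar 8 tick 0 v(1, 2): E4/B4 P5 -> A4/E5 P5 similar
  -> R2 @ bar 8 tick 0 v(0, 1): G3/E4 M6 -> A3/A4 P8 similar
  -> R2 @ bar 8 tick 0 v(0, 2): G3/B4 M3 -> A3/E5 P5 similar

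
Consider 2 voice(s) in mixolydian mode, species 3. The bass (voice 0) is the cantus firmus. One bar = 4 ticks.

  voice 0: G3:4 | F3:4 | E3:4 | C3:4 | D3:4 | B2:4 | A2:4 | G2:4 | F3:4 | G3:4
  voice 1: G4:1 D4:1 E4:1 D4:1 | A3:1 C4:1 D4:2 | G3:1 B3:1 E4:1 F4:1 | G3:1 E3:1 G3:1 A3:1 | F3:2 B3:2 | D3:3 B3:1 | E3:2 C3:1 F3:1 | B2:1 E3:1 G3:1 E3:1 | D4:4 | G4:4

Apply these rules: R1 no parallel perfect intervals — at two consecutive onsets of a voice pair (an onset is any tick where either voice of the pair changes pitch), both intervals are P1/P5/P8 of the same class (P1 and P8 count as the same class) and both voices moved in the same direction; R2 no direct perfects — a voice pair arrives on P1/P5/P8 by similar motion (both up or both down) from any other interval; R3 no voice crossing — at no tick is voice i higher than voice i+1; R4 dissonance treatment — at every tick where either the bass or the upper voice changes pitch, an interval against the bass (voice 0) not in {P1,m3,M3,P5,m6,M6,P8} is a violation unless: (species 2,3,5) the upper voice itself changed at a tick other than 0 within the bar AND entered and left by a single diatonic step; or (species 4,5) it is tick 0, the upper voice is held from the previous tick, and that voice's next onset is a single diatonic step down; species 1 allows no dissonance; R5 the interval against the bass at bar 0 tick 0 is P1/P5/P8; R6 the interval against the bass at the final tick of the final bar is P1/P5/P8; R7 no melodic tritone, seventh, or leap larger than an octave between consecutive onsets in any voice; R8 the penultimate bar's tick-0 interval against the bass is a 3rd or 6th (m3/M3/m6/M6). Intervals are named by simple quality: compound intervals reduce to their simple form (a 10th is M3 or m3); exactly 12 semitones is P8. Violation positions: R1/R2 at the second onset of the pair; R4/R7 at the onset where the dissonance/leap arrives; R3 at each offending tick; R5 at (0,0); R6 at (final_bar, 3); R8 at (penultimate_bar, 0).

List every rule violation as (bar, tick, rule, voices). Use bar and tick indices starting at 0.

bar 0: v0=G3 v1=G4 downbeat P8
bar 1: v0=F3 v1=A3 downbeat M3
bar 2: v0=E3 v1=G3 downbeat m3
bar 3: v0=C3 v1=G3 downbeat P5
bar 4: v0=D3 v1=F3 downbeat m3
bar 5: v0=B2 v1=D3 downbeat m3
bar 6: v0=A2 v1=E3 downbeat P5
bar 7: v0=G2 v1=B2 downbeat M3
bar 8: v0=F3 v1=D4 downbeat M6
bar 9: v0=G3 v1=G4 downbeat P8
  -> R4 @ bar 2 tick 3 v(0, 1): E3/F4 m2 untreated
  -> R2 @ bar 3 tick 0 v(0, 1): E3/F4 m2 -> C3/G3 P5 similar
  -> R7 @ bar 3 tick 0 v(1,): F4->G3 leap 10st
  -> R7 @ bar 4 tick 2 v(1,): F3->B3 leap 6st
  -> R2 @ bar 6 tick 0 v(0, 1): B2/B3 P8 -> A2/E3 P5 similar
  -> R7 @ bar 7 tick 0 v(1,): F3->B2 leap 6st
  -> R7 @ bar 8 tick 0 v(0,): G2->F3 leap 10st
  -> R7 @ bar 8 tick 0 v(1,): E3->D4 leap 10st
  -> R2 @ bar 9 tick 0 v(0, 1): F3/D4 M6 -> G3/G4 P8 similar

(2, 3, R4, (0, 1))
(3, 0, R2, (0, 1))
(3, 0, R7, (1,))
(4, 2, R7, (1,))
(6, 0, R2, (0, 1))
(7, 0, R7, (1,))
(8, 0, R7, (0,))
(8, 0, R7, (1,))
(9, 0, R2, (0, 1))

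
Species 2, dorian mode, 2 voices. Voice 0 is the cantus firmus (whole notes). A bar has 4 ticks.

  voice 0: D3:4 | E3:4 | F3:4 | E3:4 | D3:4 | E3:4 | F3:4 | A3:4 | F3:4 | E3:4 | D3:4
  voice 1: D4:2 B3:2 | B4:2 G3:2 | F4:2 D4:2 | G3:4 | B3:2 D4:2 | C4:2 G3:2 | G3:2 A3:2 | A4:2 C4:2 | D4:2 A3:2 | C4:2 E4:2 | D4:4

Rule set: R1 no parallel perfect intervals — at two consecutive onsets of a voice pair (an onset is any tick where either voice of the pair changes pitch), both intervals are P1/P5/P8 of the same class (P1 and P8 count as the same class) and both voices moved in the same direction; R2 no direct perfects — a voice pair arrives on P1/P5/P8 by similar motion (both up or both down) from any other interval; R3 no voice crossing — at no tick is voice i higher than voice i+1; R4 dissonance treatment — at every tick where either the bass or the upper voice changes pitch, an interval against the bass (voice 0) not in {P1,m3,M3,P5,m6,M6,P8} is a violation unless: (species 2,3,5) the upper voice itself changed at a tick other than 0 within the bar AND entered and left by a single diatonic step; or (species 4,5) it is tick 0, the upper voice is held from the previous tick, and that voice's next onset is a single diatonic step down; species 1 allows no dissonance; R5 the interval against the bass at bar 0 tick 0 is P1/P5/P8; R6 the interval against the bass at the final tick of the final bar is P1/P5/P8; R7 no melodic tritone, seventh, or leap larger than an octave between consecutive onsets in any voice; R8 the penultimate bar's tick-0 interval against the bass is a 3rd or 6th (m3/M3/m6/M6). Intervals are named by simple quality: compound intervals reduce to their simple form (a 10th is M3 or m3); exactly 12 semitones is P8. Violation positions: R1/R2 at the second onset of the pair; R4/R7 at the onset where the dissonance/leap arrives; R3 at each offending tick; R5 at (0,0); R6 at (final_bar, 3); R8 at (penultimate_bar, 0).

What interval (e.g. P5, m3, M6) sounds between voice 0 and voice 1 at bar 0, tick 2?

M6

voice 0=D3 voice 1=B3 -> M6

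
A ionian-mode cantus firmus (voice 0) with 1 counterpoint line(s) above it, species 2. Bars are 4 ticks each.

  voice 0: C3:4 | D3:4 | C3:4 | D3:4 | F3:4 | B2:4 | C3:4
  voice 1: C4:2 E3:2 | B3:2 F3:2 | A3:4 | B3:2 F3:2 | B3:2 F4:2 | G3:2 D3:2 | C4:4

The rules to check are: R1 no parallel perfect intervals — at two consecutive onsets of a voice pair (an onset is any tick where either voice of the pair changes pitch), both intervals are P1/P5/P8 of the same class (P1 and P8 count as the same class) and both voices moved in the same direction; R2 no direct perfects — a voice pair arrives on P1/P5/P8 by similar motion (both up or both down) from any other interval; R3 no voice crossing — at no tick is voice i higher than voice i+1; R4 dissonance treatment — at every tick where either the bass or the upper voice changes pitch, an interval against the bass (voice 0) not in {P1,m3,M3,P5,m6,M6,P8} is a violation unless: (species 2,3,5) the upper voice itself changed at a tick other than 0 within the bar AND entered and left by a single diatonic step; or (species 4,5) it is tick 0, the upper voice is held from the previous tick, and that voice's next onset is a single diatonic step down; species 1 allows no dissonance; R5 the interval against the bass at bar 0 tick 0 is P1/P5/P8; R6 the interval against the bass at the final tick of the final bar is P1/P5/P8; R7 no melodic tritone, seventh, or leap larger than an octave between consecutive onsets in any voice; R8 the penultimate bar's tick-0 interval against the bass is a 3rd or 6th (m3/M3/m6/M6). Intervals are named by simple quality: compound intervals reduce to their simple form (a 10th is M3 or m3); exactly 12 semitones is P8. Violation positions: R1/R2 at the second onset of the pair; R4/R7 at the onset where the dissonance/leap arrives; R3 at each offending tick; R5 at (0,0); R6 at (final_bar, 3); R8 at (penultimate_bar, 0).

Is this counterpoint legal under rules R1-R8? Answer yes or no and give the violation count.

No (9 violations)

bar 0: v0=C3 v1=C4 (P8)
bar 1: v0=D3 v1=B3 (M6)
bar 2: v0=C3 v1=A3 (M6)
bar 3: v0=D3 v1=B3 (M6)
bar 4: v0=F3 v1=B3 (TT)
bar 5: v0=B2 v1=G3 (m6)
bar 6: v0=C3 v1=C4 (P8)
  R7 @ bar1.2: B3->F3 leap 6st
  R7 @ bar3.2: B3->F3 leap 6st
  R4 @ bar4.0: F3/B3 TT untreated
  R7 @ bar4.0: F3->B3 leap 6st
  R7 @ bar4.2: B3->F4 leap 6st
  R7 @ bar5.0: F3->B2 leap 6st
  R7 @ bar5.0: F4->G3 leap 10st
  R2 @ bar6.0: B2/D3 m3 -> C3/C4 P8 similar
  R7 @ bar6.0: D3->C4 leap 10st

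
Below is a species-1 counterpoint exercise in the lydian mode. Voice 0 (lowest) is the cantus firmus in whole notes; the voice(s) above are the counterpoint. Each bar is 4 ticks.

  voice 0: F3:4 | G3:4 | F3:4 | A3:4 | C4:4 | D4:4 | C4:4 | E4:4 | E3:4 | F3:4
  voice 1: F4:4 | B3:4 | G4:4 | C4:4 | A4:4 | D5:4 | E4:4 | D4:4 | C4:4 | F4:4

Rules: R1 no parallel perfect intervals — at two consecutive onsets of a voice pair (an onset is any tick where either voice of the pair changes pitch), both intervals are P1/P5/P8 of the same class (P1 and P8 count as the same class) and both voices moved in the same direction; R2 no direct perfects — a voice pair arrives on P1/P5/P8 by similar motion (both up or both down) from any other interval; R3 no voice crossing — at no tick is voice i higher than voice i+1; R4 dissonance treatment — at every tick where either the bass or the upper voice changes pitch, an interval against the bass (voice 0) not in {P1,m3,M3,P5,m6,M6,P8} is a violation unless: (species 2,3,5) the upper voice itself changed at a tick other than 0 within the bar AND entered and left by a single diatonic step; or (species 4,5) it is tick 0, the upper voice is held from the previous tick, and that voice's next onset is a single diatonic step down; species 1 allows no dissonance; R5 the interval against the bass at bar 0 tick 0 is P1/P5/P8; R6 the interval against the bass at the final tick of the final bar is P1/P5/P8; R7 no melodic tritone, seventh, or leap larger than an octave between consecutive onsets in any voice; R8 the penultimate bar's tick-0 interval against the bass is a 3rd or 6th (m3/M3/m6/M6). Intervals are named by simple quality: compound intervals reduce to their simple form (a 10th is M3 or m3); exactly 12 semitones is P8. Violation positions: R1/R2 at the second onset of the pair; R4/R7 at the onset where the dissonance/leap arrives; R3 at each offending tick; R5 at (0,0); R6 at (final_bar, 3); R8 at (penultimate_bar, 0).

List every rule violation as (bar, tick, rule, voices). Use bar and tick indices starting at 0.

(1, 0, R7, (1,))
(2, 0, R4, (0, 1))
(5, 0, R2, (0, 1))
(6, 0, R7, (1,))
(7, 0, R3, (0, 1))
(7, 0, R4, (0, 1))
(7, 1, R3, (0, 1))
(7, 2, R3, (0, 1))
(7, 3, R3, (0, 1))
(9, 0, R2, (0, 1))

bar 0: v0=F3 v1=F4 downbeat P8
bar 1: v0=G3 v1=B3 downbeat M3
bar 2: v0=F3 v1=G4 downbeat M2
bar 3: v0=A3 v1=C4 downbeat m3
bar 4: v0=C4 v1=A4 downbeat M6
bar 5: v0=D4 v1=D5 downbeat P8
bar 6: v0=C4 v1=E4 downbeat M3
bar 7: v0=E4 v1=D4 downbeat M2
bar 8: v0=E3 v1=C4 downbeat m6
bar 9: v0=F3 v1=F4 downbeat P8
  -> R7 @ bar 1 tick 0 v(1,): F4->B3 leap 6st
  -> R4 @ bar 2 tick 0 v(0, 1): F3/G4 M2 untreated
  -> R2 @ bar 5 tick 0 v(0, 1): C4/A4 M6 -> D4/D5 P8 similar
  -> R7 @ bar 6 tick 0 v(1,): D5->E4 leap 10st
  -> R3 @ bar 7 tick 0 v(0, 1): E4 above D4
  -> R4 @ bar 7 tick 0 v(0, 1): E4/D4 M2 untreated
  -> R3 @ bar 7 tick 1 v(0, 1): E4 above D4
  -> R3 @ bar 7 tick 2 v(0, 1): E4 above D4
  -> R3 @ bar 7 tick 3 v(0, 1): E4 above D4
  -> R2 @ bar 9 tick 0 v(0, 1): E3/C4 m6 -> F3/F4 P8 similar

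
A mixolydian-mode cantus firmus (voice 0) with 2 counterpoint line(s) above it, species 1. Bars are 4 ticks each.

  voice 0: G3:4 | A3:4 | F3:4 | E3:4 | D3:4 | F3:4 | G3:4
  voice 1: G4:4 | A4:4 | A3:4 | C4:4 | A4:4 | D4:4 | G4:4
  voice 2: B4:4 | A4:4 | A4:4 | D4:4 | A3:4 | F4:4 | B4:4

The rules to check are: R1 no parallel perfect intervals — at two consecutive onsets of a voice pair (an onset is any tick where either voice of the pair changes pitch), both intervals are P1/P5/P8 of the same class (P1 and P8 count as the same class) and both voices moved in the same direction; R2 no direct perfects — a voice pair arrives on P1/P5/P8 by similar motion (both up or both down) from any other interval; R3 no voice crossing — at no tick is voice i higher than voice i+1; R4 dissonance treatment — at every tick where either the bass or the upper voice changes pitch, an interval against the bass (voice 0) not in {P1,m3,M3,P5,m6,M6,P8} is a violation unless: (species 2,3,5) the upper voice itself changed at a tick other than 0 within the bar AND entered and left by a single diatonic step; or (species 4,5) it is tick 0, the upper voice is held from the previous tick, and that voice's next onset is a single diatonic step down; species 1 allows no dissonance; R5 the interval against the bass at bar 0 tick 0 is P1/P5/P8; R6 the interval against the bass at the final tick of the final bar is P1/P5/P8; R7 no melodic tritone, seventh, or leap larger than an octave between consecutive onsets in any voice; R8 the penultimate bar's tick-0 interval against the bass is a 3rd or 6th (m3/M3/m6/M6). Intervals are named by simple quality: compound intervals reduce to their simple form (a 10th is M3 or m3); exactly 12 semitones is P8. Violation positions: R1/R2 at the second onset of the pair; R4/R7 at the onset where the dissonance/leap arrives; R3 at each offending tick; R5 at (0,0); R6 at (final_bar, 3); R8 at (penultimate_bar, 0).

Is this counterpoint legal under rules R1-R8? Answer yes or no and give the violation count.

No (13 violations)

bar 0: v0=G3 v1=G4 v2=B4 (M3)
bar 1: v0=A3 v1=A4 v2=A4 (P8)
bar 2: v0=F3 v1=A3 v2=A4 (M3)
bar 3: v0=E3 v1=C4 v2=D4 (m7)
bar 4: v0=D3 v1=A4 v2=A3 (P5)
bar 5: v0=F3 v1=D4 v2=F4 (P8)
bar 6: v0=G3 v1=G4 v2=B4 (M3)
  R5 @ bar0.0: opens on M3
  R1 @ bar1.0: G3/G4 P8 -> A3/A4 P8 similar
  R4 @ bar3.0: E3/D4 m7 untreated
  R2 @ bar4.0: E3/D4 m7 -> D3/A3 P5 similar
  R3 @ bar4.0: A4 above A3
  R3 @ bar4.1: A4 above A3
  R3 @ bar4.2: A4 above A3
  R3 @ bar4.3: A4 above A3
  R2 @ bar5.0: D3/A3 P5 -> F3/F4 P8 similar
  R8 @ bar5.0: penult P8 not 3rd/6th
  R2 @ bar6.0: F3/D4 M6 -> G3/G4 P8 similar
  R7 @ bar6.0: F4->B4 leap 6st
  R6 @ bar6.3: closes on M3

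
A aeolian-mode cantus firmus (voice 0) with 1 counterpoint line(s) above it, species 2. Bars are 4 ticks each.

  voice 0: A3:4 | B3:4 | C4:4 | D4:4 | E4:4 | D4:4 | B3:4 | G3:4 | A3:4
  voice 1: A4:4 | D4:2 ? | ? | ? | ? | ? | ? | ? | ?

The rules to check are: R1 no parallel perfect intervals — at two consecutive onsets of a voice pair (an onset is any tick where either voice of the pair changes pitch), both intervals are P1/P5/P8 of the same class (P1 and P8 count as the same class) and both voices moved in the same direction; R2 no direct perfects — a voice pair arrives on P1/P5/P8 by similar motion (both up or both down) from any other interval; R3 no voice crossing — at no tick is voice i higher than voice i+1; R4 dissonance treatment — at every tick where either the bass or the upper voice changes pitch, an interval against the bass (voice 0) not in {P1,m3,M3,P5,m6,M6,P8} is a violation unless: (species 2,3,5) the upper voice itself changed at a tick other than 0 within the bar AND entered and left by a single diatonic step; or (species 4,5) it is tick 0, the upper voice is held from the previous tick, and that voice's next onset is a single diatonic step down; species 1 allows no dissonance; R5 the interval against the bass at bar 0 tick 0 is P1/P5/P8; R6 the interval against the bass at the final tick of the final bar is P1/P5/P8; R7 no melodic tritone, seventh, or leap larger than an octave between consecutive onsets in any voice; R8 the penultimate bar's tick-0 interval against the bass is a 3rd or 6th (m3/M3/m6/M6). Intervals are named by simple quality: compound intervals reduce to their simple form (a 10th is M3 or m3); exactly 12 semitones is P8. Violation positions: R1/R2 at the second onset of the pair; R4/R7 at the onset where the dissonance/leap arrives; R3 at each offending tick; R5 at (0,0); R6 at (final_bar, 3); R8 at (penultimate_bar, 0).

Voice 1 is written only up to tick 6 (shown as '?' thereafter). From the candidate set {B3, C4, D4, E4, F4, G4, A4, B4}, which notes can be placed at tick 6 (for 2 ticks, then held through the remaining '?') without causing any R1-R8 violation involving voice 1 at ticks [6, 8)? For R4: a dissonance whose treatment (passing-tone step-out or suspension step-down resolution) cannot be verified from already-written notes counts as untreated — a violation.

B3: legal
C4: violates R4
D4: legal
E4: violates R4
F4: violates R4
G4: legal
A4: violates R4
B4: legal

{B3, B4, D4, G4}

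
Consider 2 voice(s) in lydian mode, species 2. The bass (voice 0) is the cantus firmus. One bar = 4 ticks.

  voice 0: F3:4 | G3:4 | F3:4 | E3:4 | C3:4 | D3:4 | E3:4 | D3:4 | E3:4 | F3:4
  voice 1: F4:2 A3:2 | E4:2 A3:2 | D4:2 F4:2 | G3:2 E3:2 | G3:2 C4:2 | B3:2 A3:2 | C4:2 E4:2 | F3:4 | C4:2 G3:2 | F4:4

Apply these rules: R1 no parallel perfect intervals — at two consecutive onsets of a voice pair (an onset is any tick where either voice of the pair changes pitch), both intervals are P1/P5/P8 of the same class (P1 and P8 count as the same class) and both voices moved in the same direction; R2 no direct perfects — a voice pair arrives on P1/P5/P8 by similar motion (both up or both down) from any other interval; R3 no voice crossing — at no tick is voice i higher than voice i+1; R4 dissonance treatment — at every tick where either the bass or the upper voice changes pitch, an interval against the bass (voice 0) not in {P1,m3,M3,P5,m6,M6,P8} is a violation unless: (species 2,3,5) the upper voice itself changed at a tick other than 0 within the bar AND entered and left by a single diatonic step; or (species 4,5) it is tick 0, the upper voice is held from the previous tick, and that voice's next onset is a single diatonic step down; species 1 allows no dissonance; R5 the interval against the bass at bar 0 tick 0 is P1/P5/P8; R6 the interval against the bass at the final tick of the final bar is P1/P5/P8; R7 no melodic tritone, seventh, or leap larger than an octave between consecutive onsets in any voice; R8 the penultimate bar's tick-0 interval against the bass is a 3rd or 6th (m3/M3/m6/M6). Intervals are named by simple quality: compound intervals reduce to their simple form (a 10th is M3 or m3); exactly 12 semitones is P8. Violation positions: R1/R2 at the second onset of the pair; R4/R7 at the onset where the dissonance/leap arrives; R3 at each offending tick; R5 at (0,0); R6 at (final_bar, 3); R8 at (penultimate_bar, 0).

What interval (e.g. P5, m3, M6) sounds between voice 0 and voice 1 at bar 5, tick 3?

voice 0=D3 voice 1=A3 -> P5

P5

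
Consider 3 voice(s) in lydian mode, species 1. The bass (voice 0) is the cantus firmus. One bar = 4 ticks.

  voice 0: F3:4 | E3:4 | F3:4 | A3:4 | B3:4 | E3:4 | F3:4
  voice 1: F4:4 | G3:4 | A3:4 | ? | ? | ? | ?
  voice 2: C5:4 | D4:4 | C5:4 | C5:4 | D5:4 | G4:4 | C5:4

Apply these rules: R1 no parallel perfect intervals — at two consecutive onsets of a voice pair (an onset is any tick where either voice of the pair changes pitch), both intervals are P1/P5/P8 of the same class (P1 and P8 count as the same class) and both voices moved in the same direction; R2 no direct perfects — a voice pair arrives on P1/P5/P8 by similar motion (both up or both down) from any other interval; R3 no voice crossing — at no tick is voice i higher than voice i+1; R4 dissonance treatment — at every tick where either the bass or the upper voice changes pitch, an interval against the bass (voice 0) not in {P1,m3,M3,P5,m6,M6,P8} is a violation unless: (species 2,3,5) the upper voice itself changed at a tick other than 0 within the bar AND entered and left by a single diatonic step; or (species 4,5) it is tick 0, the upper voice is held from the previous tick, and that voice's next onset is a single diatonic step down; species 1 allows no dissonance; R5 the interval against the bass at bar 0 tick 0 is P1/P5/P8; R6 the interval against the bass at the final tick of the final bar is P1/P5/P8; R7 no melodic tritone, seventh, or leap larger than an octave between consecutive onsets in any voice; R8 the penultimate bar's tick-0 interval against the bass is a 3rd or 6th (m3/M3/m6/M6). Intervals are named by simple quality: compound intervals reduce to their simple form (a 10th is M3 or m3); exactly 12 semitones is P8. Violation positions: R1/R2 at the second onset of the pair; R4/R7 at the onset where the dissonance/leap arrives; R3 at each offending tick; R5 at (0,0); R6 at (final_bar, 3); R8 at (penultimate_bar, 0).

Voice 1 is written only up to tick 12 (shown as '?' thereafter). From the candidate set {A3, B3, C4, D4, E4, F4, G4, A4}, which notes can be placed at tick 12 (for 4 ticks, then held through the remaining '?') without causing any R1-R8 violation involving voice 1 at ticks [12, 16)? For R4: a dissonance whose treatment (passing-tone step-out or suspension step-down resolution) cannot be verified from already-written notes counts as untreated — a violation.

{A3, C4, F4}

A3: legal
B3: violates R4
C4: legal
D4: violates R4
E4: violates R2
F4: legal
G4: violates R4,R7
A4: violates R2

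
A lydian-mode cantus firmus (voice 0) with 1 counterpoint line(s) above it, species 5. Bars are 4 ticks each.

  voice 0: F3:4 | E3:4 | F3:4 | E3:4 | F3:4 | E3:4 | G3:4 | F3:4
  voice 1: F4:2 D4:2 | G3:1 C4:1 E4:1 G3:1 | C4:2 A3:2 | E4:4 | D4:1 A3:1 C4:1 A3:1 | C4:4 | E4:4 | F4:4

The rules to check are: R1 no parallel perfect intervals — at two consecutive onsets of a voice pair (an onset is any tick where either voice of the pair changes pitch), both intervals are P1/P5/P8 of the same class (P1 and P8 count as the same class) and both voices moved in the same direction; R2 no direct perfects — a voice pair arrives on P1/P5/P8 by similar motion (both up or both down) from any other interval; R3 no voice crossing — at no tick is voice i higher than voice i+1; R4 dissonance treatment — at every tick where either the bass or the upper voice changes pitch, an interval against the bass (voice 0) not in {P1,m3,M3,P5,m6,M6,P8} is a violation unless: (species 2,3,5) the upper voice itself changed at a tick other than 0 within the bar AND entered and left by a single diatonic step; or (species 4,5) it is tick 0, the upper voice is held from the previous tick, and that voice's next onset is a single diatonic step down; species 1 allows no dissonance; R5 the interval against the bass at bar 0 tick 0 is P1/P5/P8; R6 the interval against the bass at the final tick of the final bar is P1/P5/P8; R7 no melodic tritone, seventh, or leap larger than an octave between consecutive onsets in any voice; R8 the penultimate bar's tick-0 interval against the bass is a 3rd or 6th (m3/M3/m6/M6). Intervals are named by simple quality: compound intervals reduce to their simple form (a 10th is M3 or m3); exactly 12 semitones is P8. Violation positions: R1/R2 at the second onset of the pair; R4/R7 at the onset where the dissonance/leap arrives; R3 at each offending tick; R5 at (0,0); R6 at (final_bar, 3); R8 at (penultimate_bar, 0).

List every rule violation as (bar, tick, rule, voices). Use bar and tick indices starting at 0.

bar 0: v0=F3 v1=F4 downbeat P8
bar 1: v0=E3 v1=G3 downbeat m3
bar 2: v0=F3 v1=C4 downbeat P5
bar 3: v0=E3 v1=E4 downbeat P8
bar 4: v0=F3 v1=D4 downbeat M6
bar 5: v0=E3 v1=C4 downbeat m6
bar 6: v0=G3 v1=E4 downbeat M6
bar 7: v0=F3 v1=F4 downbeat P8
  -> R2 @ bar 2 tick 0 v(0, 1): E3/G3 m3 -> F3/C4 P5 similar

(2, 0, R2, (0, 1))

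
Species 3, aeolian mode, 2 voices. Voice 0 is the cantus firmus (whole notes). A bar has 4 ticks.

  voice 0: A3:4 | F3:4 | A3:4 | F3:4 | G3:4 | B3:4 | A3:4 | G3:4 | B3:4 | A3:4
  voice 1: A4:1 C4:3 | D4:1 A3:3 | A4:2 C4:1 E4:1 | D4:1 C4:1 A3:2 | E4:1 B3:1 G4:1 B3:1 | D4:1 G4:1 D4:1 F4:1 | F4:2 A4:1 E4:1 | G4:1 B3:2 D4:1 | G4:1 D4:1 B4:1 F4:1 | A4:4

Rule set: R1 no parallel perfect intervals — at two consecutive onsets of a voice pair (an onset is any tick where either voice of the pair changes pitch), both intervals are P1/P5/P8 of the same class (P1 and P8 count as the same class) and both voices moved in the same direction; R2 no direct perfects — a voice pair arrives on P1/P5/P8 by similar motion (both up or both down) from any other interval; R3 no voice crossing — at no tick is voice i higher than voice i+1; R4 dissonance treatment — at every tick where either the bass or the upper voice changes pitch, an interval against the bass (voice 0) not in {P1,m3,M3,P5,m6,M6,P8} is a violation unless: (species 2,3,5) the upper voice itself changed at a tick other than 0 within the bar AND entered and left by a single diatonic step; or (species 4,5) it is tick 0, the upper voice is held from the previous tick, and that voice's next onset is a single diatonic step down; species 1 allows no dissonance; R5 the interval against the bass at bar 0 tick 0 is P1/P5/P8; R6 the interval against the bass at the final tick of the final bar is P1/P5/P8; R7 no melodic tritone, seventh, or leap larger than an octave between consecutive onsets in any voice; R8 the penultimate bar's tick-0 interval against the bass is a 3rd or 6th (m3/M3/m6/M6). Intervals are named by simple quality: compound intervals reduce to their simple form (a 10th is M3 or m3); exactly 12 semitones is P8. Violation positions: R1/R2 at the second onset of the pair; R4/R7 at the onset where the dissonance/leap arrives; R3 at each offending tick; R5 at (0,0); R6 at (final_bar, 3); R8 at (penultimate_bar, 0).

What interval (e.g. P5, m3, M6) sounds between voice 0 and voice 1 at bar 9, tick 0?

P8

voice 0=A3 voice 1=A4 -> P8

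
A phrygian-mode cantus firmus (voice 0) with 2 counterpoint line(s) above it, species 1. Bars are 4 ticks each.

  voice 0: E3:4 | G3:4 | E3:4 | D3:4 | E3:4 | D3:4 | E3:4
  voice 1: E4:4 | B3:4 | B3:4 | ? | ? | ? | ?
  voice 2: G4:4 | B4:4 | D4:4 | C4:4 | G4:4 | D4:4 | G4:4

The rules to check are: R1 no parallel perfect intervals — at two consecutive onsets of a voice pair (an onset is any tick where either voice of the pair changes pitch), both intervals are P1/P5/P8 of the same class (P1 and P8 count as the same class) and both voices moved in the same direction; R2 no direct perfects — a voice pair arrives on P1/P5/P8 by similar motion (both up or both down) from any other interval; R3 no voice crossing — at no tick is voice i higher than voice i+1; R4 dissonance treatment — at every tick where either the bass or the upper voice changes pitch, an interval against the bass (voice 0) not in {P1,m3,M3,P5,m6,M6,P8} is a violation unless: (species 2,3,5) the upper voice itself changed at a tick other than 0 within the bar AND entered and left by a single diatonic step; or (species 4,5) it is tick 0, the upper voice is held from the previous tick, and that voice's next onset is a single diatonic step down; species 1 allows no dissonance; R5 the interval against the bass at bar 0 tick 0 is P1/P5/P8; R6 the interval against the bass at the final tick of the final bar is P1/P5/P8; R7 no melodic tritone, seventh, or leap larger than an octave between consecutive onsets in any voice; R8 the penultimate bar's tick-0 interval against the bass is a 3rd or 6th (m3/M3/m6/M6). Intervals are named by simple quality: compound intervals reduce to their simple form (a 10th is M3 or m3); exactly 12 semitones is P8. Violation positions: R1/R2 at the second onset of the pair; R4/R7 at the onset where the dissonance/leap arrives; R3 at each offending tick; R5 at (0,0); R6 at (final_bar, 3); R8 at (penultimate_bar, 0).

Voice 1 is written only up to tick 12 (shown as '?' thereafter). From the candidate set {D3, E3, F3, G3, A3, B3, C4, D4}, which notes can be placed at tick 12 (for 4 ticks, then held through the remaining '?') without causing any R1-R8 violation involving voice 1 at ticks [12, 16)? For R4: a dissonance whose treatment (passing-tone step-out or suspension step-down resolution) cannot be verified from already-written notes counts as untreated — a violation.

{B3}

D3: violates R2
E3: violates R4
F3: violates R2,R7
G3: violates R4
A3: violates R1
B3: legal
C4: violates R4
D4: violates R3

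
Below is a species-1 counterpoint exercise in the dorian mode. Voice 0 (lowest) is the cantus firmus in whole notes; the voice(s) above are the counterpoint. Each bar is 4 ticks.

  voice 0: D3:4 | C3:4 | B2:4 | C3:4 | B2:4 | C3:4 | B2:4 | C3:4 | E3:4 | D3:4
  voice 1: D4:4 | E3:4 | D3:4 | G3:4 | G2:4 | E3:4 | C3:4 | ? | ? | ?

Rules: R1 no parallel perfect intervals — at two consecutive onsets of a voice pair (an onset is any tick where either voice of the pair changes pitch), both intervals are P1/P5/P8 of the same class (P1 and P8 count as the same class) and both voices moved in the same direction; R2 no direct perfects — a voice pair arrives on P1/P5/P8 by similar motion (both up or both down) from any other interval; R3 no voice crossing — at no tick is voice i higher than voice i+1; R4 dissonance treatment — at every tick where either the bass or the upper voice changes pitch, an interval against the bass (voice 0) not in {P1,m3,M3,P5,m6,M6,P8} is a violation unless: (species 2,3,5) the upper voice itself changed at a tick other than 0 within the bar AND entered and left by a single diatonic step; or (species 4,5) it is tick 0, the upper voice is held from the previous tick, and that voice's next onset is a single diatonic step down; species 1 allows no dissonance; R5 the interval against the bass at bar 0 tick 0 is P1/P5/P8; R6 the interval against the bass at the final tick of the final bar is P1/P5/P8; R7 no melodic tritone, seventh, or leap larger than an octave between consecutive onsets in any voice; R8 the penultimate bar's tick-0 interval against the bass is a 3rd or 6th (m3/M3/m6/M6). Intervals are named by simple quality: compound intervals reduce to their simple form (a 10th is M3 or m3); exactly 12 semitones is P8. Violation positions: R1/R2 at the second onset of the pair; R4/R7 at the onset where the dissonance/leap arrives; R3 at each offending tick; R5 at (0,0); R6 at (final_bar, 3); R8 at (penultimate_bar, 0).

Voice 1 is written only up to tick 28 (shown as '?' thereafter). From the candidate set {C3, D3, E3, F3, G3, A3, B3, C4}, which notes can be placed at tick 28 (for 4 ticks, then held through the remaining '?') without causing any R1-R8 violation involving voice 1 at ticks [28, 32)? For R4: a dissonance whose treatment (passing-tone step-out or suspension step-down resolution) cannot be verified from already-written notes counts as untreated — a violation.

C3: legal
D3: violates R4
E3: legal
F3: violates R4
G3: violates R2
A3: legal
B3: violates R4,R7
C4: violates R2

{A3, C3, E3}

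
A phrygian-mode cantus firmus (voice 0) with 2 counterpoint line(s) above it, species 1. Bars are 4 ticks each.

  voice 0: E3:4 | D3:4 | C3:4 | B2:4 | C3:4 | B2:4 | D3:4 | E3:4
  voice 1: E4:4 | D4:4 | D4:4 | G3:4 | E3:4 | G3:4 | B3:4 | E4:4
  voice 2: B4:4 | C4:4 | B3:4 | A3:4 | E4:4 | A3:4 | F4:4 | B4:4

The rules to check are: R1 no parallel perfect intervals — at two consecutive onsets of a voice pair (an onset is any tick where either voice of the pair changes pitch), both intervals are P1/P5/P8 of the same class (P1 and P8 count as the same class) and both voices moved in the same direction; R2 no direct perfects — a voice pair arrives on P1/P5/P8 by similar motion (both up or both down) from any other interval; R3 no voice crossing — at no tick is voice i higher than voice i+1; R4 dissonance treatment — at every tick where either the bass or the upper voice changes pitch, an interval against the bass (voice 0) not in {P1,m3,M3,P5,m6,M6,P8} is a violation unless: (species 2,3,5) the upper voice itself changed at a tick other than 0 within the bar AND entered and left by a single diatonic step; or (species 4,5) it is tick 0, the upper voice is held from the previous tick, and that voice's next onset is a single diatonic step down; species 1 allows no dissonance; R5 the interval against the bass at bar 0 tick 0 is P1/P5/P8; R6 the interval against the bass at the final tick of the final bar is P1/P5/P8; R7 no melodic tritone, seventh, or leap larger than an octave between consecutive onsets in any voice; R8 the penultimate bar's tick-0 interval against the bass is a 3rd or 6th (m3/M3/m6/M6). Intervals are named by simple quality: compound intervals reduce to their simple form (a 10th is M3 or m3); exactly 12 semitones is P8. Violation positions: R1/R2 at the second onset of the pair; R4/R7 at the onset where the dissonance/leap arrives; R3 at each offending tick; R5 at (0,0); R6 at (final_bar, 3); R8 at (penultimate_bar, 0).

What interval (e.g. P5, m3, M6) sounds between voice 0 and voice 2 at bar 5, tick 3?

voice 0=B2 voice 2=A3 -> m7

m7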